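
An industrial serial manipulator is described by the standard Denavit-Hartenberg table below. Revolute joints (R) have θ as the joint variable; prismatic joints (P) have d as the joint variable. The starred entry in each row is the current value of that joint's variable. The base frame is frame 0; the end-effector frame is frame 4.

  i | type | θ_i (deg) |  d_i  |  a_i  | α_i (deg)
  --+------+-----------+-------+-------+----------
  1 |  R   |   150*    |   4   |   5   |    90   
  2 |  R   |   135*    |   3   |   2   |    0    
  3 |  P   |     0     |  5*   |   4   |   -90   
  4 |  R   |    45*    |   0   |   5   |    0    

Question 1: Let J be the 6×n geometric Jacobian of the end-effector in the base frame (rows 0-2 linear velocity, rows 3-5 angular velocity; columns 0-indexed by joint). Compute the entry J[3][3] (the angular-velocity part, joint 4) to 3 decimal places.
0.612

axis z_3 = (0.6124,-0.3536,-0.7071); lever o_n−o_3 = (0.3973,-4.3119,2.5000)
cross product → J_v[:, 3] = (-3.9328,-1.8119,-2.5000)
J_ω[:, 3] = z_3
entry J[3][3] = 0.6124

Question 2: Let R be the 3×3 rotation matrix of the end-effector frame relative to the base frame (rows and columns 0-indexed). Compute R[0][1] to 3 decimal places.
-0.787

End-effector y-axis (col 1 of R) = (-0.7866,-0.3624,-0.5000)
R[0][1] = -0.7866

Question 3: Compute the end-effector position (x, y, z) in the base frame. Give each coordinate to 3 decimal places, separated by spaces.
after link 1: o_1 = (-4.3301, 2.5000, 4.0000)
after link 2: o_2 = (-1.6054, 4.3910, 5.4142)
after link 3: o_3 = (3.3441, 7.3069, 8.2426)
after link 4: o_4 = (3.7414, 2.9950, 10.7426)

3.741 2.995 10.743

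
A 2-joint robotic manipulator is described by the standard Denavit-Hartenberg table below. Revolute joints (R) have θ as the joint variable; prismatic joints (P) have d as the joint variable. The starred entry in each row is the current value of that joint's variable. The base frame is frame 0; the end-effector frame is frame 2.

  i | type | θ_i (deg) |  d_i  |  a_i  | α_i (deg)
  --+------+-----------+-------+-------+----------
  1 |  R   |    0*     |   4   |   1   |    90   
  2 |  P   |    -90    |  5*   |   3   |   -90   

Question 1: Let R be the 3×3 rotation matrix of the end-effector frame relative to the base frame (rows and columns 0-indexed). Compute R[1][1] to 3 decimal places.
End-effector y-axis (col 1 of R) = (0.0000,1.0000,-0.0000)
R[1][1] = 1.0000

1.000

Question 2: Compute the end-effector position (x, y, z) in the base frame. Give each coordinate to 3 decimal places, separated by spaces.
after link 1: o_1 = (1.0000, 0.0000, 4.0000)
after link 2: o_2 = (1.0000, -5.0000, 1.0000)

1.000 -5.000 1.000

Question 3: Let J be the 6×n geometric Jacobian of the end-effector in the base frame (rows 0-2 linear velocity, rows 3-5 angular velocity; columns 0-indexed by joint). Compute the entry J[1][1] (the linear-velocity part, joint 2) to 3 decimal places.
prismatic axis z_1 = (0.0000,-1.0000,0.0000)
J_v[:, 1] = z_1; J_ω[:, 1] = (0,0,0)
entry J[1][1] = -1.0000

-1.000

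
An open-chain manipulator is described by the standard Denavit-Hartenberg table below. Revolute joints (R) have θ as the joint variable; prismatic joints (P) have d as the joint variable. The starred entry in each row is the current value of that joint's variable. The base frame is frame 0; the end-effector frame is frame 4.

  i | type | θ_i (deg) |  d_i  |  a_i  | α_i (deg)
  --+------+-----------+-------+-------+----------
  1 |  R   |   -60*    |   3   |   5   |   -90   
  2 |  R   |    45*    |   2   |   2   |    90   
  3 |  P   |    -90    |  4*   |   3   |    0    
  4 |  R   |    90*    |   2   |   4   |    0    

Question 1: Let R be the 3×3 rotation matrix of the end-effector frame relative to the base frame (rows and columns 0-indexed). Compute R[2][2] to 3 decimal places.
0.707

End-effector z-axis (col 2 of R) = (0.3536,-0.6124,0.7071)
R[2][2] = 0.7071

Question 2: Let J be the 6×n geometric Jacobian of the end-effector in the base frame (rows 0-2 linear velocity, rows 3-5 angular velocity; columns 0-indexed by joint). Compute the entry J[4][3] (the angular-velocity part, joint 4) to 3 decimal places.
-0.612

axis z_3 = (0.3536,-0.6124,0.7071); lever o_n−o_3 = (2.1213,-3.6742,-1.4142)
cross product → J_v[:, 3] = (3.4641,2.0000,-0.0000)
J_ω[:, 3] = z_3
entry J[4][3] = -0.6124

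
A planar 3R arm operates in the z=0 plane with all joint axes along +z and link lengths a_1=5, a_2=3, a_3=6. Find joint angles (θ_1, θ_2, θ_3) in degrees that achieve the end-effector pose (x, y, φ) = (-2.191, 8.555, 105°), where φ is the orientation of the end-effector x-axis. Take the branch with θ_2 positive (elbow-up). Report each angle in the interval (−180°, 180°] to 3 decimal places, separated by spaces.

wrist centre = target − a_3·(cos φ, sin φ) = (-0.6381, 2.7594)
cos θ_2 = (8.0217−5²−3²)/(2·5·3) = -0.8659; θ_2 = 149.9906° (elbow-up)
β = atan2(2.7594,-0.6381) = 103.0201°; ψ = atan2(1.5004,2.4022) = 31.9894°
θ_1 = β − ψ = 71.0306°
θ_3 = φ − θ_1 − θ_2 = -116.0213° (wrapped to (-180°,180°])

71.031 149.991 -116.021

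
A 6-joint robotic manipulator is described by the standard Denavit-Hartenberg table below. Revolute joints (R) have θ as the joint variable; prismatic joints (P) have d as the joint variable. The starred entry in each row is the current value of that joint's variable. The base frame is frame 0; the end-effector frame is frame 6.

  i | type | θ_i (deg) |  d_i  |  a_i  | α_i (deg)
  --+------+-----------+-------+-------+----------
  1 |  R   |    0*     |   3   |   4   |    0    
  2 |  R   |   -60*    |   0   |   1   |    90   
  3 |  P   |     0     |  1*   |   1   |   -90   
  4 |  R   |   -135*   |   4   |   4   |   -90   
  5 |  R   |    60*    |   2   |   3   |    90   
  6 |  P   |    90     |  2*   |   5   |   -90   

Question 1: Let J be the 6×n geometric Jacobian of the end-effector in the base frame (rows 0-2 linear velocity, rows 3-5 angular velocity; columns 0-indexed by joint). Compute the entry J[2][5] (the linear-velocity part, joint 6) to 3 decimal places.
0.500

prismatic axis z_5 = (-0.8365,0.2241,0.5000)
J_v[:, 5] = z_5; J_ω[:, 5] = (0,0,0)
entry J[2][5] = 0.5000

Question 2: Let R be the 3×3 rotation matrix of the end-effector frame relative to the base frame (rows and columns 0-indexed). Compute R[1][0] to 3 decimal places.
-0.966

End-effector x-axis (col 0 of R) = (-0.2588,-0.9659,-0.0000)
R[1][0] = -0.9659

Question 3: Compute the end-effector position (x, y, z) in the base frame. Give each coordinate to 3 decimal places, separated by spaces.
after link 1: o_1 = (4.0000, 0.0000, 3.0000)
after link 2: o_2 = (4.5000, -0.8660, 3.0000)
after link 3: o_3 = (4.1340, -2.2321, 3.0000)
after link 4: o_4 = (0.2703, -1.1968, 7.0000)
after link 5: o_5 = (-1.6963, -2.7404, 4.4019)
after link 6: o_6 = (-4.6634, -7.1217, 5.4019)

-4.663 -7.122 5.402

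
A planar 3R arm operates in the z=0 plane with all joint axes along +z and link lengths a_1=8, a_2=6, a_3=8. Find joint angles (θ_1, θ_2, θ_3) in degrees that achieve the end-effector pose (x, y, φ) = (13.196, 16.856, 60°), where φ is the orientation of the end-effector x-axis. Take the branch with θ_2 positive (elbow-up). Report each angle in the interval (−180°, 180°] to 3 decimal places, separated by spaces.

34.378 30.013 -4.391

wrist centre = target − a_3·(cos φ, sin φ) = (9.1960, 9.9278)
cos θ_2 = (183.1276−8²−6²)/(2·8·6) = 0.8659; θ_2 = 30.0130° (elbow-up)
β = atan2(9.9278,9.1960) = 47.1914°; ψ = atan2(3.0012,13.1955) = 12.8134°
θ_1 = β − ψ = 34.3781°
θ_3 = φ − θ_1 − θ_2 = -4.3910° (wrapped to (-180°,180°])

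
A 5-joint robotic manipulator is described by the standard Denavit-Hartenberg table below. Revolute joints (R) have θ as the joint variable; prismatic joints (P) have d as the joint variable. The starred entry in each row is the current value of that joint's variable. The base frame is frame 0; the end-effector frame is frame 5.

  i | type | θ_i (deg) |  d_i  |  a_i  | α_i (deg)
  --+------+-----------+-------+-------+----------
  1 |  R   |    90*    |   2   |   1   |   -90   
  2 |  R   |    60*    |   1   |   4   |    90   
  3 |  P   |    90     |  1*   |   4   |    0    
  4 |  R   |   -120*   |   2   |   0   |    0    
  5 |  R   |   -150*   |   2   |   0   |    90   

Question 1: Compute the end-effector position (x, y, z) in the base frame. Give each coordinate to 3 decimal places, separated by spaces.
-5.000 7.330 1.036

after link 1: o_1 = (0.0000, 1.0000, 2.0000)
after link 2: o_2 = (-1.0000, 3.0000, -1.4641)
after link 3: o_3 = (-5.0000, 3.8660, -0.9641)
after link 4: o_4 = (-5.0000, 5.5981, 0.0359)
after link 5: o_5 = (-5.0000, 7.3301, 1.0359)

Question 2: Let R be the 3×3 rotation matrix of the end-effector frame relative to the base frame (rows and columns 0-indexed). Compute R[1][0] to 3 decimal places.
-0.500

End-effector x-axis (col 0 of R) = (0.0000,-0.5000,0.8660)
R[1][0] = -0.5000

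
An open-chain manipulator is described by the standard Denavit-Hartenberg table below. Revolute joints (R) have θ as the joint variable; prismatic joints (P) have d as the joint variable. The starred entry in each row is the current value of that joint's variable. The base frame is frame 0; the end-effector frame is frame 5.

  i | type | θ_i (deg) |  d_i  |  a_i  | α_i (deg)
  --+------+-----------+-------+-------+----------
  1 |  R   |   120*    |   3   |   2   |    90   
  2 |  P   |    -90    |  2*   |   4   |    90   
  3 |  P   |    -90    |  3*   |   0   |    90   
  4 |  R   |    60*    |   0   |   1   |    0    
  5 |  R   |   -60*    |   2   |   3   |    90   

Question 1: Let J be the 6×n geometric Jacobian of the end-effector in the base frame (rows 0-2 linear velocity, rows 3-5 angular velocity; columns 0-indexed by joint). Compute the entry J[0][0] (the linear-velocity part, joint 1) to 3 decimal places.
2.366

axis z_0 = ẑ; lever o_n−o_0 = (-0.3660,-2.3660,1.0000)
cross product → J_v[:, 0] = (2.3660,-0.3660,0.0000)
J_ω[:, 0] = z_0
entry J[0][0] = 2.3660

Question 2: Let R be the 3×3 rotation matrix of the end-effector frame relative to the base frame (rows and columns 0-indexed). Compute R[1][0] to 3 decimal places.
End-effector x-axis (col 0 of R) = (-0.8660,-0.5000,-0.0000)
R[1][0] = -0.5000

-0.500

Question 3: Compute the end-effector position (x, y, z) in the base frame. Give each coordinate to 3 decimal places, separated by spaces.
after link 1: o_1 = (-1.0000, 1.7321, 3.0000)
after link 2: o_2 = (0.7321, 2.7321, -1.0000)
after link 3: o_3 = (2.2321, 0.1340, -1.0000)
after link 4: o_4 = (2.2321, -0.8660, -1.0000)
after link 5: o_5 = (-0.3660, -2.3660, 1.0000)

-0.366 -2.366 1.000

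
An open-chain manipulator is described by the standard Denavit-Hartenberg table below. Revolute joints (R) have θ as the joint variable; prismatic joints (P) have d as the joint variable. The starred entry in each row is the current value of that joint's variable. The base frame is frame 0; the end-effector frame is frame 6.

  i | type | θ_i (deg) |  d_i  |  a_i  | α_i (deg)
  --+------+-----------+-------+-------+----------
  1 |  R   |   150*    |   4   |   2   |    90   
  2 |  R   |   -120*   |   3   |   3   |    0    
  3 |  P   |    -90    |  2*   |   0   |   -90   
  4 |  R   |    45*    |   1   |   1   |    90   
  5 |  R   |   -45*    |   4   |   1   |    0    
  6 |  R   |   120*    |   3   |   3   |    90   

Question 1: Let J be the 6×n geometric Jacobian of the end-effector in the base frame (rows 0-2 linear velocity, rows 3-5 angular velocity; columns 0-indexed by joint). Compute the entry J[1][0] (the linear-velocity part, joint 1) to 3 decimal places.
10.075

axis z_0 = ẑ; lever o_n−o_0 = (10.0748,3.6445,1.9917)
cross product → J_v[:, 0] = (-3.6445,10.0748,0.0000)
J_ω[:, 0] = z_0
entry J[1][0] = 10.0748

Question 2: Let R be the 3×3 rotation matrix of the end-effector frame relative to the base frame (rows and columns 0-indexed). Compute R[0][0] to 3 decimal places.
End-effector x-axis (col 0 of R) = (0.4640,-0.4792,-0.7450)
R[0][0] = 0.4640

0.464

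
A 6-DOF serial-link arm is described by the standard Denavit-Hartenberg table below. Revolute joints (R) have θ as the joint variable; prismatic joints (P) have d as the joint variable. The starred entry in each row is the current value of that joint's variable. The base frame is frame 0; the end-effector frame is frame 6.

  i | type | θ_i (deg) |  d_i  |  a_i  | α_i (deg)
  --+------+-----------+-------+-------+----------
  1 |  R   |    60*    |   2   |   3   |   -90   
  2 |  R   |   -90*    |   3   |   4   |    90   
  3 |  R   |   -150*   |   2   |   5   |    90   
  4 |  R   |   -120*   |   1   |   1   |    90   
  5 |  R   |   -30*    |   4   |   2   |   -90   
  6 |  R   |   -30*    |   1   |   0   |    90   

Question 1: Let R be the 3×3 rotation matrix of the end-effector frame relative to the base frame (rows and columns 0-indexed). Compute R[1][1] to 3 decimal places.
0.812

End-effector y-axis (col 1 of R) = (-0.5413,0.8125,-0.2165)
R[1][1] = 0.8125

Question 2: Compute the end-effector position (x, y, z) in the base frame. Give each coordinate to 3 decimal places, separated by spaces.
after link 1: o_1 = (1.5000, 2.5981, 2.0000)
after link 2: o_2 = (-1.0981, 4.0981, 6.0000)
after link 3: o_3 = (0.0670, 1.1160, 1.6699)
after link 4: o_4 = (-0.4665, 2.4240, 1.6029)
after link 5: o_5 = (-1.8415, 2.6405, 5.8529)
after link 6: o_6 = (-2.3828, 3.4530, 5.6364)

-2.383 3.453 5.636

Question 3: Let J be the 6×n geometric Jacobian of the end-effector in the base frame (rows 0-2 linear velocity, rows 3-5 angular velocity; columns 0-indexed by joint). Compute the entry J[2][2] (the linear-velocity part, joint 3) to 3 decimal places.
axis z_2 = (-0.5000,-0.8660,0.0000); lever o_n−o_2 = (-1.2847,-0.6450,-0.3636)
cross product → J_v[:, 2] = (0.3149,-0.1818,-0.7901)
J_ω[:, 2] = z_2
entry J[2][2] = -0.7901

-0.790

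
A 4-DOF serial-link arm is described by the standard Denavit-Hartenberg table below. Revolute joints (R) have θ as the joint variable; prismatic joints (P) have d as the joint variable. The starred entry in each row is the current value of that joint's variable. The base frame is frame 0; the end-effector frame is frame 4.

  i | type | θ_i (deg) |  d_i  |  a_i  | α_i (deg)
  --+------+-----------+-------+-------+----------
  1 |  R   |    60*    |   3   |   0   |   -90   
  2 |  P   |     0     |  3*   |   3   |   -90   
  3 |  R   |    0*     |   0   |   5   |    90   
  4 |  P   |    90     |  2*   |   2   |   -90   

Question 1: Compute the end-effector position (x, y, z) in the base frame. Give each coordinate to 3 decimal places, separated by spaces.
after link 1: o_1 = (0.0000, 0.0000, 3.0000)
after link 2: o_2 = (-1.0981, 4.0981, 3.0000)
after link 3: o_3 = (1.4019, 8.4282, 3.0000)
after link 4: o_4 = (-0.3301, 9.4282, 1.0000)

-0.330 9.428 1.000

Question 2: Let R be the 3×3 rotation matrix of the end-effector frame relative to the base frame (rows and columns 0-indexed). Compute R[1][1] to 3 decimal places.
End-effector y-axis (col 1 of R) = (0.8660,-0.5000,-0.0000)
R[1][1] = -0.5000

-0.500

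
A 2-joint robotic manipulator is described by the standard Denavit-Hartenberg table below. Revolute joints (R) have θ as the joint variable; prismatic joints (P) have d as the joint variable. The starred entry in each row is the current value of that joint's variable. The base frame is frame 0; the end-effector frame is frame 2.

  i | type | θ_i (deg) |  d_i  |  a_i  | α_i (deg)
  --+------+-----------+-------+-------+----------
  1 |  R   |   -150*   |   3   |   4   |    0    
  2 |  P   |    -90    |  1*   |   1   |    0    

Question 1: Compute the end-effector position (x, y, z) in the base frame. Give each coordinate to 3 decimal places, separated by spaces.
after link 1: o_1 = (-3.4641, -2.0000, 3.0000)
after link 2: o_2 = (-3.9641, -1.1340, 4.0000)

-3.964 -1.134 4.000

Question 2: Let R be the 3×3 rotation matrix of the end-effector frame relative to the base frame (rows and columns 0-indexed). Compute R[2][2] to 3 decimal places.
1.000

End-effector z-axis (col 2 of R) = (0.0000,0.0000,1.0000)
R[2][2] = 1.0000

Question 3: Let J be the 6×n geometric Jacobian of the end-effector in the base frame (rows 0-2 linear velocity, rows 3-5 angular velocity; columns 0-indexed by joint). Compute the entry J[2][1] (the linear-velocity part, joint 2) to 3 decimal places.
prismatic axis z_1 = (0.0000,0.0000,1.0000)
J_v[:, 1] = z_1; J_ω[:, 1] = (0,0,0)
entry J[2][1] = 1.0000

1.000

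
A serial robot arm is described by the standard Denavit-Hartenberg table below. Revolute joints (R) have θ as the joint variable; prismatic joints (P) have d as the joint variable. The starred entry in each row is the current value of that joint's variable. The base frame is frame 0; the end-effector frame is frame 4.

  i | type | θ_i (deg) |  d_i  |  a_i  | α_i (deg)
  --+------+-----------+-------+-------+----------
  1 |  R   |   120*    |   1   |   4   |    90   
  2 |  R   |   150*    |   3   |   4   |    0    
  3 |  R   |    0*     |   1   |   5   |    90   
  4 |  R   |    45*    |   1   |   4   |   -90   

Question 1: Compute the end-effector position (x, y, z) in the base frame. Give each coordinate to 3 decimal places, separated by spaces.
8.785 -1.560 7.780

after link 1: o_1 = (-2.0000, 3.4641, 1.0000)
after link 2: o_2 = (2.3301, 1.9641, 3.0000)
after link 3: o_3 = (5.3612, -1.2859, 5.5000)
after link 4: o_4 = (8.7855, -1.5600, 7.7802)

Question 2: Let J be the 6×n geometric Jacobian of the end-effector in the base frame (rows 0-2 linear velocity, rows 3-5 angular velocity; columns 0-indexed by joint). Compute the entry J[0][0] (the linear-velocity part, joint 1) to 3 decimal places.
1.560

axis z_0 = ẑ; lever o_n−o_0 = (8.7855,-1.5600,7.7802)
cross product → J_v[:, 0] = (1.5600,8.7855,-0.0000)
J_ω[:, 0] = z_0
entry J[0][0] = 1.5600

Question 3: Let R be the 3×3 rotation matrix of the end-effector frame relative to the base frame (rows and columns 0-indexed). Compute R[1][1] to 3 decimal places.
-0.433

End-effector y-axis (col 1 of R) = (0.2500,-0.4330,-0.8660)
R[1][1] = -0.4330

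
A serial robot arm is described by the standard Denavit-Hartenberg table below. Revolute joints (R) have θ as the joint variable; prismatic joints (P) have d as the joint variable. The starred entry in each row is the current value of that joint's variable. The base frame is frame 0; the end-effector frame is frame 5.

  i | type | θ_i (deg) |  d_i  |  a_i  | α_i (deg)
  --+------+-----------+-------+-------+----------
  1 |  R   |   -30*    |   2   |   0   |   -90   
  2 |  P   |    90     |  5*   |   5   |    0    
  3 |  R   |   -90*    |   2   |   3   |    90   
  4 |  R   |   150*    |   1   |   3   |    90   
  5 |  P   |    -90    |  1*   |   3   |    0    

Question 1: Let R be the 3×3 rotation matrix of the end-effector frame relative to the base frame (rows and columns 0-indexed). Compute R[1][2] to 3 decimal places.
End-effector z-axis (col 2 of R) = (0.8660,0.5000,0.0000)
R[1][2] = 0.5000

0.500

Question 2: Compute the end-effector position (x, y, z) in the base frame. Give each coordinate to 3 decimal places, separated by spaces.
5.464 7.660 -5.000

after link 1: o_1 = (0.0000, 0.0000, 2.0000)
after link 2: o_2 = (2.5000, 4.3301, -3.0000)
after link 3: o_3 = (6.0981, 4.5622, -3.0000)
after link 4: o_4 = (4.5981, 7.1603, -2.0000)
after link 5: o_5 = (5.4641, 7.6603, -5.0000)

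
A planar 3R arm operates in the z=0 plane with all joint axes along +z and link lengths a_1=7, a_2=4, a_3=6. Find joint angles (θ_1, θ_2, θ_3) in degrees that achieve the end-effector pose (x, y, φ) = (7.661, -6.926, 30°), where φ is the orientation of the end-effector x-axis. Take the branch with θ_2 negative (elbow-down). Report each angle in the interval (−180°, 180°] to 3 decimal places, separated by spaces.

-60.001 -44.996 134.997

wrist centre = target − a_3·(cos φ, sin φ) = (2.4648, -9.9260)
cos θ_2 = (104.6009−7²−4²)/(2·7·4) = 0.7072; θ_2 = -44.9957° (elbow-down)
β = atan2(-9.9260,2.4648) = -76.0543°; ψ = atan2(-2.8282,9.8286) = -16.0533°
θ_1 = β − ψ = -60.0010°
θ_3 = φ − θ_1 − θ_2 = 134.9967° (wrapped to (-180°,180°])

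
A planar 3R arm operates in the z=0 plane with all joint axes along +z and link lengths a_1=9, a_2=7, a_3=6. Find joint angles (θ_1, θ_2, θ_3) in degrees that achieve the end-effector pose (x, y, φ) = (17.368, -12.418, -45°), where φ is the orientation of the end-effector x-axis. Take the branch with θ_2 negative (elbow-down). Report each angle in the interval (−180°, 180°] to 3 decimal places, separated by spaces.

wrist centre = target − a_3·(cos φ, sin φ) = (13.1254, -8.1754)
cos θ_2 = (239.1116−9²−7²)/(2·9·7) = 0.8660; θ_2 = -30.0070° (elbow-down)
β = atan2(-8.1754,13.1254) = -31.9174°; ψ = atan2(-3.5007,15.0618) = -13.0847°
θ_1 = β − ψ = -18.8328°
θ_3 = φ − θ_1 − θ_2 = 3.8397° (wrapped to (-180°,180°])

-18.833 -30.007 3.840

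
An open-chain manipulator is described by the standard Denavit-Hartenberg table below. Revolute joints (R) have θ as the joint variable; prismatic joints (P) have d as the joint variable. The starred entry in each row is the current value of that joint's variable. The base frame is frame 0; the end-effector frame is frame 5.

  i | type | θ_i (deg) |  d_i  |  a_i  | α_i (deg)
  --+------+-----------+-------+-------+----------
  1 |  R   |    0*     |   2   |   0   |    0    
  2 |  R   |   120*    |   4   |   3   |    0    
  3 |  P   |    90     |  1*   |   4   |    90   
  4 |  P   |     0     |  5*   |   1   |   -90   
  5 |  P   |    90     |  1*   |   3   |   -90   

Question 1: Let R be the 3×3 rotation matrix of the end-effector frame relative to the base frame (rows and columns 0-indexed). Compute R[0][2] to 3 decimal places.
0.866

End-effector z-axis (col 2 of R) = (0.8660,0.5000,0.0000)
R[0][2] = 0.8660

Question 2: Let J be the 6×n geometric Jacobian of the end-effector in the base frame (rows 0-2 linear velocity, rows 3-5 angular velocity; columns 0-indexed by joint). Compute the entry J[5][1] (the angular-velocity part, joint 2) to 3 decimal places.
1.000

axis z_1 = (0.0000,0.0000,1.0000); lever o_n−o_1 = (-6.8301,1.8301,6.0000)
cross product → J_v[:, 1] = (-1.8301,-6.8301,0.0000)
J_ω[:, 1] = z_1
entry J[5][1] = 1.0000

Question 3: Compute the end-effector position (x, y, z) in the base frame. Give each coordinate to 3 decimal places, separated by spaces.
-6.830 1.830 8.000

after link 1: o_1 = (0.0000, 0.0000, 2.0000)
after link 2: o_2 = (-1.5000, 2.5981, 6.0000)
after link 3: o_3 = (-4.9641, 0.5981, 7.0000)
after link 4: o_4 = (-8.3301, 4.4282, 7.0000)
after link 5: o_5 = (-6.8301, 1.8301, 8.0000)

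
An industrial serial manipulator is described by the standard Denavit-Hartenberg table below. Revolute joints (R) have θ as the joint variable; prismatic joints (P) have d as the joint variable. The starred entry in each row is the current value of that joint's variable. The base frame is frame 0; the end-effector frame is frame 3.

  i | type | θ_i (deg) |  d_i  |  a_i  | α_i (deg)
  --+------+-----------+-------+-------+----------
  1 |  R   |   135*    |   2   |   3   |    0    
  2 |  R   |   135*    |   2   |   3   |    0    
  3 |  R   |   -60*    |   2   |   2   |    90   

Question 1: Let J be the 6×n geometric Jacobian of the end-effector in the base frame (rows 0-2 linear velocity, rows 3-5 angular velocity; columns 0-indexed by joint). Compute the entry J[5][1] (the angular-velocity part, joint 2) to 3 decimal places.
1.000

axis z_1 = (0.0000,0.0000,1.0000); lever o_n−o_1 = (-1.7321,-4.0000,4.0000)
cross product → J_v[:, 1] = (4.0000,-1.7321,0.0000)
J_ω[:, 1] = z_1
entry J[5][1] = 1.0000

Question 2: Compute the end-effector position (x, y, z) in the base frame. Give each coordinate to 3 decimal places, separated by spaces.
-3.853 -1.879 6.000

after link 1: o_1 = (-2.1213, 2.1213, 2.0000)
after link 2: o_2 = (-2.1213, -0.8787, 4.0000)
after link 3: o_3 = (-3.8534, -1.8787, 6.0000)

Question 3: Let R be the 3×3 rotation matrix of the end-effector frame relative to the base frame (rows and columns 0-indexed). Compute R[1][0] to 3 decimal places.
-0.500

End-effector x-axis (col 0 of R) = (-0.8660,-0.5000,0.0000)
R[1][0] = -0.5000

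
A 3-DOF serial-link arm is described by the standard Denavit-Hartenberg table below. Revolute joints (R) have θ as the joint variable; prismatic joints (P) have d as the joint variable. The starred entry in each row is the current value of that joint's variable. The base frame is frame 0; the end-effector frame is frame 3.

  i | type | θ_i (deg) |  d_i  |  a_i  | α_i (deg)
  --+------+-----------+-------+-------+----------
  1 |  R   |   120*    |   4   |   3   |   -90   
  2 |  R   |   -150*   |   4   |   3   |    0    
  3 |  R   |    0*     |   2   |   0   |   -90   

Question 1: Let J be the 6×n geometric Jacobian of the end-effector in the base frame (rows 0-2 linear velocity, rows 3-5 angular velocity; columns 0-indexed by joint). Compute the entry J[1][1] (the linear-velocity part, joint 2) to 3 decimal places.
1.299

axis z_1 = (-0.8660,-0.5000,0.0000); lever o_n−o_1 = (-3.8971,-5.2500,1.5000)
cross product → J_v[:, 1] = (-0.7500,1.2990,2.5981)
J_ω[:, 1] = z_1
entry J[1][1] = 1.2990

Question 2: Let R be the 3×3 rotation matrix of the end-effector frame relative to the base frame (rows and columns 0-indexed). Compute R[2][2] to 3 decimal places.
End-effector z-axis (col 2 of R) = (-0.2500,0.4330,0.8660)
R[2][2] = 0.8660

0.866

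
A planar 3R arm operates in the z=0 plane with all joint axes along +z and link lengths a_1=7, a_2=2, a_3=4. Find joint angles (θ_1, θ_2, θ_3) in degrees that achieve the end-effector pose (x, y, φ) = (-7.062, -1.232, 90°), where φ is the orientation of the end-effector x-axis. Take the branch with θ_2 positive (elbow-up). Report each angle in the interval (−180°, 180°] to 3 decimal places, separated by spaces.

-150.002 30.012 -150.010

wrist centre = target − a_3·(cos φ, sin φ) = (-7.0620, -5.2320)
cos θ_2 = (77.2457−7²−2²)/(2·7·2) = 0.8659; θ_2 = 30.0125° (elbow-up)
β = atan2(-5.2320,-7.0620) = -143.4665°; ψ = atan2(1.0004,8.7318) = 6.5357°
θ_1 = β − ψ = -150.0022°
θ_3 = φ − θ_1 − θ_2 = -150.0103° (wrapped to (-180°,180°])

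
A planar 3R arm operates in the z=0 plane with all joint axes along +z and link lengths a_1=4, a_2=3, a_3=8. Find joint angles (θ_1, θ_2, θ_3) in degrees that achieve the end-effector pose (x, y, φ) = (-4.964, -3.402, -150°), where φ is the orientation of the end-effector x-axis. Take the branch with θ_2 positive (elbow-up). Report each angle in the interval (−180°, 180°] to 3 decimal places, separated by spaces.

-30.003 149.999 90.005

wrist centre = target − a_3·(cos φ, sin φ) = (1.9642, 0.5980)
cos θ_2 = (4.2157−4²−3²)/(2·4·3) = -0.8660; θ_2 = 149.9985° (elbow-up)
β = atan2(0.5980,1.9642) = 16.9328°; ψ = atan2(1.5001,1.4020) = 46.9362°
θ_1 = β − ψ = -30.0033°
θ_3 = φ − θ_1 − θ_2 = 90.0048° (wrapped to (-180°,180°])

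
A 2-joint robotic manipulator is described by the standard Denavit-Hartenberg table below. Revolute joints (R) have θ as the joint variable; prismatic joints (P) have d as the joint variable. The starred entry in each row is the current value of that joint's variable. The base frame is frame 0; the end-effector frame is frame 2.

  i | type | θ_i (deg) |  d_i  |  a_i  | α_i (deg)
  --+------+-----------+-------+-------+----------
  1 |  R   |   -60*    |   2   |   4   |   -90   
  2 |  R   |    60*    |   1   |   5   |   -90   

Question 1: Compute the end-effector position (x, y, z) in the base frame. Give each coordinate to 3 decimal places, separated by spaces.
after link 1: o_1 = (2.0000, -3.4641, 2.0000)
after link 2: o_2 = (4.1160, -5.1292, -2.3301)

4.116 -5.129 -2.330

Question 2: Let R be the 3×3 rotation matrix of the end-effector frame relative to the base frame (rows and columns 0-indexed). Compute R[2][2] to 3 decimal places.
End-effector z-axis (col 2 of R) = (-0.4330,0.7500,-0.5000)
R[2][2] = -0.5000

-0.500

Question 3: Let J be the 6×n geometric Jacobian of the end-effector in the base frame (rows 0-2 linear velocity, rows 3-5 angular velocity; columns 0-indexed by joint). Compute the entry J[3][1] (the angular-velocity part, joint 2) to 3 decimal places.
axis z_1 = (0.8660,0.5000,0.0000); lever o_n−o_1 = (2.1160,-1.6651,-4.3301)
cross product → J_v[:, 1] = (-2.1651,3.7500,-2.5000)
J_ω[:, 1] = z_1
entry J[3][1] = 0.8660

0.866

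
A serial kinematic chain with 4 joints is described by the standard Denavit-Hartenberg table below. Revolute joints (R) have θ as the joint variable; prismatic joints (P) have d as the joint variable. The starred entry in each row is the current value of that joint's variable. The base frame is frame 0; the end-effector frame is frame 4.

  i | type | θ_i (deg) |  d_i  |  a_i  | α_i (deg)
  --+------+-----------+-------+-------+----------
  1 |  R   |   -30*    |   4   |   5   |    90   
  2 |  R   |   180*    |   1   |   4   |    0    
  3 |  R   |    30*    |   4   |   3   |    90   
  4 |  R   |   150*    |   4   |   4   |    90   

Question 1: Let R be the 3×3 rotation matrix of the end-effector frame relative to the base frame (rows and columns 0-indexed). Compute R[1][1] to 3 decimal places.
0.250

End-effector y-axis (col 1 of R) = (-0.4330,0.2500,0.8660)
R[1][1] = 0.2500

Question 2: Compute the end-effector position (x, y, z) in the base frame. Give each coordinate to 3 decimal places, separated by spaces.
after link 1: o_1 = (4.3301, -2.5000, 4.0000)
after link 2: o_2 = (0.3660, -1.3660, 4.0000)
after link 3: o_3 = (-3.8840, -3.5311, 2.5000)
after link 4: o_4 = (-4.0179, -5.7631, 7.6962)

-4.018 -5.763 7.696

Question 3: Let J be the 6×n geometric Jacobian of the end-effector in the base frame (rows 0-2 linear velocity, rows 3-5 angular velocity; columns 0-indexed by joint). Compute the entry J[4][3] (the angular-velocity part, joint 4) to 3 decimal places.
0.250

axis z_3 = (-0.4330,0.2500,0.8660); lever o_n−o_3 = (-0.1340,-2.2321,5.1962)
cross product → J_v[:, 3] = (3.2321,2.1340,1.0000)
J_ω[:, 3] = z_3
entry J[4][3] = 0.2500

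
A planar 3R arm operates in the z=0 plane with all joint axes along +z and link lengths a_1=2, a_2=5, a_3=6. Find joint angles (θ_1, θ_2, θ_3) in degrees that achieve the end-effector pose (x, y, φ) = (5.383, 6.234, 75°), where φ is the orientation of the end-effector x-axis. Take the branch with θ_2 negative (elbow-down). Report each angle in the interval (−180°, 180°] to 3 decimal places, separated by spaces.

wrist centre = target − a_3·(cos φ, sin φ) = (3.8301, 0.4384)
cos θ_2 = (14.8618−2²−5²)/(2·2·5) = -0.7069; θ_2 = -134.9841° (elbow-down)
β = atan2(0.4384,3.8301) = 6.5304°; ψ = atan2(-3.5365,-1.5346) = -113.4568°
θ_1 = β − ψ = 119.9873°
θ_3 = φ − θ_1 − θ_2 = 89.9968° (wrapped to (-180°,180°])

119.987 -134.984 89.997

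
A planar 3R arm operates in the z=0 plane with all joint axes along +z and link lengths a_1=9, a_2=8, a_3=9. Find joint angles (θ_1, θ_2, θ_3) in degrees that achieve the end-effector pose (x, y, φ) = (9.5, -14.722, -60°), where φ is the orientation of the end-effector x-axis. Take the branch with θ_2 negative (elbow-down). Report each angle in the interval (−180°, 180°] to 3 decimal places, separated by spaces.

0.003 -120.003 60.000

wrist centre = target − a_3·(cos φ, sin φ) = (5.0000, -6.9278)
cos θ_2 = (72.9940−9²−8²)/(2·9·8) = -0.5000; θ_2 = -120.0027° (elbow-down)
β = atan2(-6.9278,5.0000) = -54.1808°; ψ = atan2(-6.9280,4.9997) = -54.1835°
θ_1 = β − ψ = 0.0027°
θ_3 = φ − θ_1 − θ_2 = 60.0000° (wrapped to (-180°,180°])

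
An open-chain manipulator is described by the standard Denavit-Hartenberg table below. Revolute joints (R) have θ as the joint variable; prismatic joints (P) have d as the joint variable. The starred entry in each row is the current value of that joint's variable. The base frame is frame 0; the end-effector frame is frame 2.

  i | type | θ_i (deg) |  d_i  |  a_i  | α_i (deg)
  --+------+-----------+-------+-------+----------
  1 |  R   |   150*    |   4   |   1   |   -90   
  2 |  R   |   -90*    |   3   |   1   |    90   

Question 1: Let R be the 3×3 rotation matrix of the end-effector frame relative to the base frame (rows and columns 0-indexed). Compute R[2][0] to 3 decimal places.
End-effector x-axis (col 0 of R) = (-0.0000,0.0000,1.0000)
R[2][0] = 1.0000

1.000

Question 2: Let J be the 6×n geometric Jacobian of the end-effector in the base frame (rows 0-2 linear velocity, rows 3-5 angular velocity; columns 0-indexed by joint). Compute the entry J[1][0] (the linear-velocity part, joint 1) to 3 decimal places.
-2.366

axis z_0 = ẑ; lever o_n−o_0 = (-2.3660,-2.0981,5.0000)
cross product → J_v[:, 0] = (2.0981,-2.3660,0.0000)
J_ω[:, 0] = z_0
entry J[1][0] = -2.3660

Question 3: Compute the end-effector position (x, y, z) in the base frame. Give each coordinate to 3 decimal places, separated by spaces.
-2.366 -2.098 5.000

after link 1: o_1 = (-0.8660, 0.5000, 4.0000)
after link 2: o_2 = (-2.3660, -2.0981, 5.0000)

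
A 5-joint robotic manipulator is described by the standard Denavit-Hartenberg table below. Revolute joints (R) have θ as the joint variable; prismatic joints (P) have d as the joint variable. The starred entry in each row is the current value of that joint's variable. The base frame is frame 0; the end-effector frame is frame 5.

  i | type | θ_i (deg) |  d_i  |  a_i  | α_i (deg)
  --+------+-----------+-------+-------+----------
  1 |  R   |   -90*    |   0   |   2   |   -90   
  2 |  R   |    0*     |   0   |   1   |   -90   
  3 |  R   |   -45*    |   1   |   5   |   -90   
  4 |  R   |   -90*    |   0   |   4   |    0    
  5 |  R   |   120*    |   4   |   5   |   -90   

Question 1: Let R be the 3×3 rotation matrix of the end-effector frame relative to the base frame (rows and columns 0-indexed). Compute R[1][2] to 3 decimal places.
End-effector z-axis (col 2 of R) = (-0.3536,0.3536,0.8660)
R[1][2] = 0.3536

0.354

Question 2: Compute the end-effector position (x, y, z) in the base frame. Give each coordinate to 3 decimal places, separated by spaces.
after link 1: o_1 = (0.0000, -2.0000, 0.0000)
after link 2: o_2 = (0.0000, -3.0000, 0.0000)
after link 3: o_3 = (3.5355, -6.5355, -1.0000)
after link 4: o_4 = (3.5355, -6.5355, -5.0000)
after link 5: o_5 = (3.7690, -12.4258, -2.5000)

3.769 -12.426 -2.500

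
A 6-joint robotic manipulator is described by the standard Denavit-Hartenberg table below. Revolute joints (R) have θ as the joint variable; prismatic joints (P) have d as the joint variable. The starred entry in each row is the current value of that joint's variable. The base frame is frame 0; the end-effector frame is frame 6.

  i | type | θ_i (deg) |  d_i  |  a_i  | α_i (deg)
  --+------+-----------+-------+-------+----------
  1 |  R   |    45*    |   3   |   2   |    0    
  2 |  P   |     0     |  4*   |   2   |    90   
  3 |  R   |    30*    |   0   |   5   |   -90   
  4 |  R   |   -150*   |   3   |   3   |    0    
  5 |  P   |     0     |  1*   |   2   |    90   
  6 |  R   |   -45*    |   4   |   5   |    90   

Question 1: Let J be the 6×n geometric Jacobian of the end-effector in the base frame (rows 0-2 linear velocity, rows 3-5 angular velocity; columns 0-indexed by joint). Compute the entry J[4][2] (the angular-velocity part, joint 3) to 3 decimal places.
-0.707

axis z_2 = (0.7071,-0.7071,0.0000); lever o_n−o_2 = (-2.2855,-3.4220,-1.7938)
cross product → J_v[:, 2] = (1.2684,1.2684,-4.0358)
J_ω[:, 2] = z_2
entry J[4][2] = -0.7071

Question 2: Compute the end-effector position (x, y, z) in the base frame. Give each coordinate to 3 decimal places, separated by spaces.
0.543 -0.594 5.206

after link 1: o_1 = (1.4142, 1.4142, 3.0000)
after link 2: o_2 = (2.8284, 2.8284, 7.0000)
after link 3: o_3 = (5.8903, 5.8903, 9.5000)
after link 4: o_4 = (4.2993, 2.1780, 10.7990)
after link 5: o_5 = (3.5922, 0.0567, 10.7990)
after link 6: o_6 = (0.5430, -0.5936, 5.2062)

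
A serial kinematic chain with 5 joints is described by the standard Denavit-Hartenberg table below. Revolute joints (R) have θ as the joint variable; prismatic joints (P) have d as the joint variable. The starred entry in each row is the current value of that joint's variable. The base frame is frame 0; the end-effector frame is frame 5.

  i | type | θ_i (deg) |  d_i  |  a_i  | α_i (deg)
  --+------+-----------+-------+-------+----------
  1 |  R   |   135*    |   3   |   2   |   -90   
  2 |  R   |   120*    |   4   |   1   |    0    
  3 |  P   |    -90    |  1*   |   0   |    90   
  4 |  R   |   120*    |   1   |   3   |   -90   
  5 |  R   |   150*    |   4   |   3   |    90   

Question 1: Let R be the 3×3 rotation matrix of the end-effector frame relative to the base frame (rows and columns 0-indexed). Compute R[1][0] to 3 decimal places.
0.619

End-effector x-axis (col 0 of R) = (0.4419,0.6187,-0.6495)
R[1][0] = 0.6187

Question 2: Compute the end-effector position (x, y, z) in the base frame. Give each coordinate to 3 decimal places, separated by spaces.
after link 1: o_1 = (-1.4142, 1.4142, 3.0000)
after link 2: o_2 = (-3.8891, -1.7678, 2.1340)
after link 3: o_3 = (-4.5962, -2.4749, 2.1340)
after link 4: o_4 = (-5.8683, -4.8770, 3.7500)
after link 5: o_5 = (-1.0069, -3.7279, 3.5335)

-1.007 -3.728 3.533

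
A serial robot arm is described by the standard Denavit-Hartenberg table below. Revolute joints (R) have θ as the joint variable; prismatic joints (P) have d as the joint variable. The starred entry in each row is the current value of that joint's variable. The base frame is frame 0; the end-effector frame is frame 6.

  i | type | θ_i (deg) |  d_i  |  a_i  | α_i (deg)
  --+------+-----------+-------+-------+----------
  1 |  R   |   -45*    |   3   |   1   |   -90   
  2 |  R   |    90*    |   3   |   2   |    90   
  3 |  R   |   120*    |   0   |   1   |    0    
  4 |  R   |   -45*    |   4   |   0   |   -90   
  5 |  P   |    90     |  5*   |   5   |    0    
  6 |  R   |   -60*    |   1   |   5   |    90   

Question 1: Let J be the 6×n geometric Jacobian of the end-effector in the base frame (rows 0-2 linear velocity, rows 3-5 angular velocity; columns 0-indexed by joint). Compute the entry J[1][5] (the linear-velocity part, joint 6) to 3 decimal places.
1.354

axis z_5 = (0.1830,0.1830,0.9659); lever o_n−o_5 = (1.3728,4.9083,-0.1548)
cross product → J_v[:, 5] = (-4.7694,1.3543,0.6470)
J_ω[:, 5] = z_5
entry J[1][5] = 1.3543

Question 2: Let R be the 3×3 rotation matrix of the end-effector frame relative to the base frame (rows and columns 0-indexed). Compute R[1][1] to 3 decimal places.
0.183

End-effector y-axis (col 1 of R) = (0.1830,0.1830,0.9659)
R[1][1] = 0.1830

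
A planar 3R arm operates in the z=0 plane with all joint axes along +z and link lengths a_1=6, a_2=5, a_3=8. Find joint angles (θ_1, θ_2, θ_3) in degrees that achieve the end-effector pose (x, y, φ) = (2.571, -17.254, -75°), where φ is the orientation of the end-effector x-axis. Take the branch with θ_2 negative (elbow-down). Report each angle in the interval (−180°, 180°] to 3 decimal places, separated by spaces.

wrist centre = target − a_3·(cos φ, sin φ) = (0.5004, -9.5266)
cos θ_2 = (91.0064−6²−5²)/(2·6·5) = 0.5001; θ_2 = -59.9929° (elbow-down)
β = atan2(-9.5266,0.5004) = -86.9929°; ψ = atan2(-4.3298,8.5005) = -26.9924°
θ_1 = β − ψ = -60.0005°
θ_3 = φ − θ_1 − θ_2 = 44.9934° (wrapped to (-180°,180°])

-60.001 -59.993 44.993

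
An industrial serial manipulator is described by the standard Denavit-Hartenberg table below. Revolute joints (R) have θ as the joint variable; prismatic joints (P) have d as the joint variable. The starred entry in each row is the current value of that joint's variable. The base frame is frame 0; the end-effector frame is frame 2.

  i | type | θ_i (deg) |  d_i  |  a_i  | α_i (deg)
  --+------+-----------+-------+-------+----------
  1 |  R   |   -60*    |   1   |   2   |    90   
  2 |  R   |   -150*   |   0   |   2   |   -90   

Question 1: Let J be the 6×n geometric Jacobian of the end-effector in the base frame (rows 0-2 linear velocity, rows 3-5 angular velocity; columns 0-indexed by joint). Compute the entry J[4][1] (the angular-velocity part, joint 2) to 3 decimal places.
-0.500

axis z_1 = (-0.8660,-0.5000,0.0000); lever o_n−o_1 = (-0.8660,1.5000,-1.0000)
cross product → J_v[:, 1] = (0.5000,-0.8660,-1.7321)
J_ω[:, 1] = z_1
entry J[4][1] = -0.5000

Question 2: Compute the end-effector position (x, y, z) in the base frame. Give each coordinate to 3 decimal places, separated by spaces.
0.134 -0.232 0.000

after link 1: o_1 = (1.0000, -1.7321, 1.0000)
after link 2: o_2 = (0.1340, -0.2321, 0.0000)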